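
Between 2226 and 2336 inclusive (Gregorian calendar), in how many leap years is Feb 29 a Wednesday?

Leap years in 2226–2336: 27 of them.
Feb 29 weekday advances by 5 (mod 7) from one leap year to the next four years later (or differs when a century non-leap intervenes).
Leap-day weekdays: 2228:Fri 2232:Wed✓ 2236:Mon 2240:Sat 2244:Thu 2248:Tue 2252:Sun 2256:Fri 2260:Wed✓ 2264:Mon 2268:Sat 2272:Thu 2276:Tue 2280:Sun 2284:Fri 2288:Wed✓ 2292:Mon 2296:Sat 2304:Mon 2308:Sat 2312:Thu 2316:Tue 2320:Sun 2324:Fri 2328:Wed✓ 2332:Mon 2336:Sat
Wednesday: 2232, 2260, 2288, 2328 → 4.

4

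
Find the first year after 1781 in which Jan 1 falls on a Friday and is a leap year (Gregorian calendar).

1796

Jan 1 advances by 2 weekdays after a leap year and by 1 after a common year.
1781: Jan 1 is Monday.
1782: Tuesday
1783: Wednesday
1784: Thursday (leap)
1785: Saturday
1786: Sunday
1787: Monday
1788: Tuesday (leap)
1789: Thursday
1790: Friday
1791: Saturday
1792: Sunday (leap)
1793: Tuesday
1794: Wednesday
1795: Thursday
1796: Friday (leap)
1796 begins on a Friday and is a leap year.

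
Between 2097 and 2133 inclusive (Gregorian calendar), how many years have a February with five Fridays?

February has 28 days (29 in leap years); it has five Fridays when Friday falls among the first (month-length − 28) days — i.e. when February 1 is Friday in a leap year (never in a common year).
February 1 by year: 2097:Fri 2098:Sat 2099:Sun 2100:Mon 2101:Tue 2102:Wed 2103:Thu 2104:Fri✓ 2105:Sun 2106:Mon 2107:Tue 2108:Wed 2109:Fri 2110:Sat 2111:Sun …(7 more)… 2119:Wed 2120:Thu 2121:Sat 2122:Sun 2123:Mon 2124:Tue 2125:Thu 2126:Fri 2127:Sat 2128:Sun 2129:Tue 2130:Wed 2131:Thu 2132:Fri✓ 2133:Sun
Years with five Fridays: 2104, 2132 → 2.

2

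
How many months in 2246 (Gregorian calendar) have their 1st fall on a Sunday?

3

Check the 1st of each month of 2246: Jan 1: Thu, Feb 1: Sun, Mar 1: Sun, Apr 1: Wed, May 1: Fri, Jun 1: Mon, Jul 1: Wed, Aug 1: Sat, Sep 1: Tue, Oct 1: Thu, Nov 1: Sun, Dec 1: Tue.
Sunday occurs in February, March, November — 3 months.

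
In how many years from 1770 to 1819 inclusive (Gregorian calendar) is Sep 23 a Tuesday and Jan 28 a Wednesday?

Check each year's weekday for Sep 23 and Jan 28:
  1770: Sun/Sun  1771: Mon/Mon  1772: Wed/Tue  1773: Thu/Thu  1774: Fri/Fri  1775: Sat/Sat  1776: Mon/Sun  1777: Tue/Tue  1778: Wed/Wed  1779: Thu/Thu  1780: Sat/Fri  1781: Sun/Sun  1782: Mon/Mon  1783: Tue/Tue  …(22 more)…  1806: Tue/Tue  1807: Wed/Wed  1808: Fri/Thu  1809: Sat/Sat  1810: Sun/Sun  1811: Mon/Mon  1812: Wed/Tue  1813: Thu/Thu  1814: Fri/Fri  1815: Sat/Sat  1816: Mon/Sun  1817: Tue/Tue  1818: Wed/Wed  1819: Thu/Thu
Both conditions hold in: no year — 0.

0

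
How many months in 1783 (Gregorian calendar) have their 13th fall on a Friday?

1

Check the 13th of each month of 1783: Jan 13: Mon, Feb 13: Thu, Mar 13: Thu, Apr 13: Sun, May 13: Tue, Jun 13: Fri, Jul 13: Sun, Aug 13: Wed, Sep 13: Sat, Oct 13: Mon, Nov 13: Thu, Dec 13: Sat.
Friday occurs in June — 1 month.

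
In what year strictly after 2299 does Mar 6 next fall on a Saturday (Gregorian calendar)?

From one year to the next, a fixed date's weekday advances by 1, or by 2 when a Feb 29 lies between the two dates.
2299: March 6 is Monday.
2300: Tuesday (+1)
2301: Wednesday (+1)
2302: Thursday (+1)
2303: Friday (+1)
2304: Sunday (+2)
2305: Monday (+1)
2306: Tuesday (+1)
2307: Wednesday (+1)
2308: Friday (+2)
2309: Saturday (+1)
Mar 6 falls on a Saturday in 2309.

2309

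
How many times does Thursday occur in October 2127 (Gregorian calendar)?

5

October 2127 has 31 days and begins on Wednesday.
The first Thursday is October 2.
Thursdays fall on 2, 9, 16, 23, 30 — that's 5.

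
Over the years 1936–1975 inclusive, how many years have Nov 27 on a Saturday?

6

Track Nov 27's weekday year by year (advancing +1, or +2 across a Feb 29):
  1936: Fri  1937: Sat (+1) ✓  1938: Sun (+1)  1939: Mon (+1)  1940: Wed (+2)
  1941: Thu (+1)  1942: Fri (+1)  1943: Sat (+1) ✓  1944: Mon (+2)  1945: Tue (+1)
  1946: Wed (+1)  1947: Thu (+1)  1948: Sat (+2) ✓  1949: Sun (+1)  … (12 more years) …
  1962: Tue (+1)  1963: Wed (+1)  1964: Fri (+2)  1965: Sat (+1) ✓  1966: Sun (+1)
  1967: Mon (+1)  1968: Wed (+2)  1969: Thu (+1)  1970: Fri (+1)  1971: Sat (+1) ✓
  1972: Mon (+2)  1973: Tue (+1)  1974: Wed (+1)  1975: Thu (+1)
Saturday years: 1937, 1943, 1948, 1954, 1965, 1971 — 6 in total.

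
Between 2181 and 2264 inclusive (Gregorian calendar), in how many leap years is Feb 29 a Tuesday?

Leap years in 2181–2264: 20 of them.
Feb 29 weekday advances by 5 (mod 7) from one leap year to the next four years later (or differs when a century non-leap intervenes).
Leap-day weekdays: 2184:Sun 2188:Fri 2192:Wed 2196:Mon 2204:Wed 2208:Mon 2212:Sat 2216:Thu 2220:Tue✓ 2224:Sun 2228:Fri 2232:Wed 2236:Mon 2240:Sat 2244:Thu 2248:Tue✓ 2252:Sun 2256:Fri 2260:Wed 2264:Mon
Tuesday: 2220, 2248 → 2.

2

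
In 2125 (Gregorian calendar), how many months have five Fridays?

4

A month of length L has five Fridays iff its first Friday is on day ≤ L−28 (so day 1–3 in a 31-day month, 1–2 in a 30-day month, day 1 in a leap February).
Checking each month of 2125: Jan starts Mon (31d); Feb starts Thu (28d); Mar starts Thu (31d) ✓; Apr starts Sun (30d); May starts Tue (31d); Jun starts Fri (30d) ✓; Jul starts Sun (31d); Aug starts Wed (31d) ✓; Sep starts Sat (30d); Oct starts Mon (31d); Nov starts Thu (30d) ✓; Dec starts Sat (31d).
Five-Friday months: March, June, August, November → 4.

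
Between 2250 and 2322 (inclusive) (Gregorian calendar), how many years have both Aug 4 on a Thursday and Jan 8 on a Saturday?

8

Check each year's weekday for Aug 4 and Jan 8:
  2250: Sun/Tue  2251: Mon/Wed  2252: Wed/Thu  2253: Thu/Sat ✓  2254: Fri/Sun  2255: Sat/Mon  2256: Mon/Tue  2257: Tue/Thu  2258: Wed/Fri  2259: Thu/Sat ✓  2260: Sat/Sun  2261: Sun/Tue  2262: Mon/Wed  2263: Tue/Thu  …(45 more)…  2309: Wed/Fri  2310: Thu/Sat ✓  2311: Fri/Sun  2312: Sun/Mon  2313: Mon/Wed  2314: Tue/Thu  2315: Wed/Fri  2316: Fri/Sat  2317: Sat/Mon  2318: Sun/Tue  2319: Mon/Wed  2320: Wed/Thu  2321: Thu/Sat ✓  2322: Fri/Sun
Both conditions hold in: 2253, 2259, 2270, 2281, 2287, 2298, 2310, 2321 — 8.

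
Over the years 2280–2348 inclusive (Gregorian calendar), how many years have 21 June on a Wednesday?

Track 21 June's weekday year by year (advancing +1, or +2 across a Feb 29):
  2280: Mon  2281: Tue (+1)  2282: Wed (+1) ✓  2283: Thu (+1)  2284: Sat (+2)
  2285: Sun (+1)  2286: Mon (+1)  2287: Tue (+1)  2288: Thu (+2)  2289: Fri (+1)
  2290: Sat (+1)  2291: Sun (+1)  2292: Tue (+2)  2293: Wed (+1) ✓  … (41 more years) …
  2335: Fri (+1)  2336: Sun (+2)  2337: Mon (+1)  2338: Tue (+1)  2339: Wed (+1) ✓
  2340: Fri (+2)  2341: Sat (+1)  2342: Sun (+1)  2343: Mon (+1)  2344: Wed (+2) ✓
  2345: Thu (+1)  2346: Fri (+1)  2347: Sat (+1)  2348: Mon (+2)
Wednesday years: 2282, 2293, 2299, 2305, 2311, 2316, 2322, 2333, 2339, 2344 — 10 in total.

10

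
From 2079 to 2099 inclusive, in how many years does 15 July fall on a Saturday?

3

Track 15 July's weekday year by year (advancing +1, or +2 across a Feb 29):
  2079: Sat ✓  2080: Mon (+2)  2081: Tue (+1)  2082: Wed (+1)  2083: Thu (+1)
  2084: Sat (+2) ✓  2085: Sun (+1)  2086: Mon (+1)  2087: Tue (+1)  2088: Thu (+2)
  2089: Fri (+1)  2090: Sat (+1) ✓  2091: Sun (+1)  2092: Tue (+2)  2093: Wed (+1)
  2094: Thu (+1)  2095: Fri (+1)  2096: Sun (+2)  2097: Mon (+1)  2098: Tue (+1)
  2099: Wed (+1)
Saturday years: 2079, 2084, 2090 — 3 in total.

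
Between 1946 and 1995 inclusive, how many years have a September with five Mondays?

14

September has 30 days; it has five Mondays when Monday falls among the first (month-length − 28) days — i.e. when September 1 is one of Monday/Sunday.
September 1 by year: 1946:Sun✓ 1947:Mon✓ 1948:Wed 1949:Thu 1950:Fri 1951:Sat 1952:Mon✓ 1953:Tue 1954:Wed 1955:Thu 1956:Sat 1957:Sun✓ 1958:Mon✓ 1959:Tue 1960:Thu …(20 more)… 1981:Tue 1982:Wed 1983:Thu 1984:Sat 1985:Sun✓ 1986:Mon✓ 1987:Tue 1988:Thu 1989:Fri 1990:Sat 1991:Sun✓ 1992:Tue 1993:Wed 1994:Thu 1995:Fri
Years with five Mondays: 1946, 1947, 1952, 1957, 1958, 1963, 1968, 1969, 1974, 1975, 1980, 1985, 1986, 1991 → 14.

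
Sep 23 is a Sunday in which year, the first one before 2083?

2074

From one year to the next, a fixed date's weekday advances by 1, or by 2 when a Feb 29 lies between the two dates.
2083: September 23 is Thursday.
2082: Wednesday (−1)
2081: Tuesday (−1)
2080: Monday (−1)
2079: Saturday (−2)
2078: Friday (−1)
2077: Thursday (−1)
2076: Wednesday (−1)
2075: Monday (−2)
2074: Sunday (−1)
Sep 23 falls on a Sunday in 2074.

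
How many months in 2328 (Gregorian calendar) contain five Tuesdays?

4

A month of length L has five Tuesdays iff its first Tuesday is on day ≤ L−28 (so day 1–3 in a 31-day month, 1–2 in a 30-day month, day 1 in a leap February).
Checking each month of 2328: Jan starts Sun (31d) ✓; Feb starts Wed (29d); Mar starts Thu (31d); Apr starts Sun (30d); May starts Tue (31d) ✓; Jun starts Fri (30d); Jul starts Sun (31d) ✓; Aug starts Wed (31d); Sep starts Sat (30d); Oct starts Mon (31d) ✓; Nov starts Thu (30d); Dec starts Sat (31d).
Five-Tuesday months: January, May, July, October → 4.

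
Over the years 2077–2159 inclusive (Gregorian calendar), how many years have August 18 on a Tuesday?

11

Track August 18's weekday year by year (advancing +1, or +2 across a Feb 29):
  2077: Wed  2078: Thu (+1)  2079: Fri (+1)  2080: Sun (+2)  2081: Mon (+1)
  2082: Tue (+1) ✓  2083: Wed (+1)  2084: Fri (+2)  2085: Sat (+1)  2086: Sun (+1)
  2087: Mon (+1)  2088: Wed (+2)  2089: Thu (+1)  2090: Fri (+1)  … (55 more years) …
  2146: Thu (+1)  2147: Fri (+1)  2148: Sun (+2)  2149: Mon (+1)  2150: Tue (+1) ✓
  2151: Wed (+1)  2152: Fri (+2)  2153: Sat (+1)  2154: Sun (+1)  2155: Mon (+1)
  2156: Wed (+2)  2157: Thu (+1)  2158: Fri (+1)  2159: Sat (+1)
Tuesday years: 2082, 2093, 2099, 2105, 2111, 2116, 2122, 2133, 2139, 2144, 2150 — 11 in total.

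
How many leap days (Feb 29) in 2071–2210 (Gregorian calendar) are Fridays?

5

Leap years in 2071–2210: 33 of them.
Feb 29 weekday advances by 5 (mod 7) from one leap year to the next four years later (or differs when a century non-leap intervenes).
Leap-day weekdays: 2072:Mon 2076:Sat 2080:Thu 2084:Tue 2088:Sun 2092:Fri✓ 2096:Wed 2104:Fri✓ 2108:Wed 2112:Mon 2116:Sat 2120:Thu 2124:Tue …(7 more)… 2156:Sun 2160:Fri✓ 2164:Wed 2168:Mon 2172:Sat 2176:Thu 2180:Tue 2184:Sun 2188:Fri✓ 2192:Wed 2196:Mon 2204:Wed 2208:Mon
Friday: 2092, 2104, 2132, 2160, 2188 → 5.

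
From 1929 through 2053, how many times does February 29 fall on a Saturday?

Leap years in 1929–2053: 31 of them.
Feb 29 weekday advances by 5 (mod 7) from one leap year to the next four years later (or differs when a century non-leap intervenes).
Leap-day weekdays: 1932:Mon 1936:Sat✓ 1940:Thu 1944:Tue 1948:Sun 1952:Fri 1956:Wed 1960:Mon 1964:Sat✓ 1968:Thu 1972:Tue 1976:Sun 1980:Fri …(5 more)… 2004:Sun 2008:Fri 2012:Wed 2016:Mon 2020:Sat✓ 2024:Thu 2028:Tue 2032:Sun 2036:Fri 2040:Wed 2044:Mon 2048:Sat✓ 2052:Thu
Saturday: 1936, 1964, 1992, 2020, 2048 → 5.

5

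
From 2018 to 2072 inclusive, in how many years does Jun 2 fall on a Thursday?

8

Track Jun 2's weekday year by year (advancing +1, or +2 across a Feb 29):
  2018: Sat  2019: Sun (+1)  2020: Tue (+2)  2021: Wed (+1)  2022: Thu (+1) ✓
  2023: Fri (+1)  2024: Sun (+2)  2025: Mon (+1)  2026: Tue (+1)  2027: Wed (+1)
  2028: Fri (+2)  2029: Sat (+1)  2030: Sun (+1)  2031: Mon (+1)  … (27 more years) …
  2059: Mon (+1)  2060: Wed (+2)  2061: Thu (+1) ✓  2062: Fri (+1)  2063: Sat (+1)
  2064: Mon (+2)  2065: Tue (+1)  2066: Wed (+1)  2067: Thu (+1) ✓  2068: Sat (+2)
  2069: Sun (+1)  2070: Mon (+1)  2071: Tue (+1)  2072: Thu (+2) ✓
Thursday years: 2022, 2033, 2039, 2044, 2050, 2061, 2067, 2072 — 8 in total.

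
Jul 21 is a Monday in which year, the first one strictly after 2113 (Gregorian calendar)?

From one year to the next, a fixed date's weekday advances by 1, or by 2 when a Feb 29 lies between the two dates.
2113: July 21 is Friday.
2114: Saturday (+1)
2115: Sunday (+1)
2116: Tuesday (+2)
2117: Wednesday (+1)
2118: Thursday (+1)
2119: Friday (+1)
2120: Sunday (+2)
2121: Monday (+1)
Jul 21 falls on a Monday in 2121.

2121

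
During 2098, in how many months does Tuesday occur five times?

4

A month of length L has five Tuesdays iff its first Tuesday is on day ≤ L−28 (so day 1–3 in a 31-day month, 1–2 in a 30-day month, day 1 in a leap February).
Checking each month of 2098: Jan starts Wed (31d); Feb starts Sat (28d); Mar starts Sat (31d); Apr starts Tue (30d) ✓; May starts Thu (31d); Jun starts Sun (30d); Jul starts Tue (31d) ✓; Aug starts Fri (31d); Sep starts Mon (30d) ✓; Oct starts Wed (31d); Nov starts Sat (30d); Dec starts Mon (31d) ✓.
Five-Tuesday months: April, July, September, December → 4.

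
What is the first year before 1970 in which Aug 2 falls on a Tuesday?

From one year to the next, a fixed date's weekday advances by 1, or by 2 when a Feb 29 lies between the two dates.
1970: August 2 is Sunday.
1969: Saturday (−1)
1968: Friday (−1)
1967: Wednesday (−2)
1966: Tuesday (−1)
Aug 2 falls on a Tuesday in 1966.

1966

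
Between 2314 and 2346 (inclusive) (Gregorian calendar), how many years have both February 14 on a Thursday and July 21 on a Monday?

1

Check each year's weekday for February 14 and July 21:
  2314: Sat/Tue  2315: Sun/Wed  2316: Mon/Fri  2317: Wed/Sat  2318: Thu/Sun  2319: Fri/Mon  2320: Sat/Wed  2321: Mon/Thu  2322: Tue/Fri  2323: Wed/Sat  2324: Thu/Mon ✓  2325: Sat/Tue  2326: Sun/Wed  2327: Mon/Thu  …(5 more)…  2333: Tue/Fri  2334: Wed/Sat  2335: Thu/Sun  2336: Fri/Tue  2337: Sun/Wed  2338: Mon/Thu  2339: Tue/Fri  2340: Wed/Sun  2341: Fri/Mon  2342: Sat/Tue  2343: Sun/Wed  2344: Mon/Fri  2345: Wed/Sat  2346: Thu/Sun
Both conditions hold in: 2324 — 1.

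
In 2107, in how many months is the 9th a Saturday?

2

Check the 9th of each month of 2107: Jan 9: Sun, Feb 9: Wed, Mar 9: Wed, Apr 9: Sat, May 9: Mon, Jun 9: Thu, Jul 9: Sat, Aug 9: Tue, Sep 9: Fri, Oct 9: Sun, Nov 9: Wed, Dec 9: Fri.
Saturday occurs in April, July — 2 months.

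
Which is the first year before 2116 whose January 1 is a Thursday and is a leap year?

Jan 1 advances by 2 weekdays after a leap year and by 1 after a common year.
2116: Jan 1 is Wednesday (leap).
2115: Tuesday
2114: Monday
2113: Sunday
2112: Friday (leap)
2111: Thursday
2110: Wednesday
2109: Tuesday
2108: Sunday (leap)
2107: Saturday
2106: Friday
2105: Thursday
2104: Tuesday (leap)
2103: Monday
2102: Sunday
2101: Saturday
2100: Friday
2099: Thursday
2098: Wednesday
2097: Tuesday
2096: Sunday (leap)
2095: Saturday
2094: Friday
2093: Thursday
2092: Tuesday (leap)
2091: Monday
2090: Sunday
2089: Saturday
2088: Thursday (leap)
2088 begins on a Thursday and is a leap year.

2088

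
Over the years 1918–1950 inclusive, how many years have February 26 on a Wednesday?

5

Track February 26's weekday year by year (advancing +1, or +2 across a Feb 29):
  1918: Tue  1919: Wed (+1) ✓  1920: Thu (+1)  1921: Sat (+2)  1922: Sun (+1)
  1923: Mon (+1)  1924: Tue (+1)  1925: Thu (+2)  1926: Fri (+1)  1927: Sat (+1)
  1928: Sun (+1)  1929: Tue (+2)  1930: Wed (+1) ✓  1931: Thu (+1)  … (5 more years) …
  1937: Fri (+2)  1938: Sat (+1)  1939: Sun (+1)  1940: Mon (+1)  1941: Wed (+2) ✓
  1942: Thu (+1)  1943: Fri (+1)  1944: Sat (+1)  1945: Mon (+2)  1946: Tue (+1)
  1947: Wed (+1) ✓  1948: Thu (+1)  1949: Sat (+2)  1950: Sun (+1)
Wednesday years: 1919, 1930, 1936, 1941, 1947 — 5 in total.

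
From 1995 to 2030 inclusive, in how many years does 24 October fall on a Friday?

5

Track 24 October's weekday year by year (advancing +1, or +2 across a Feb 29):
  1995: Tue  1996: Thu (+2)  1997: Fri (+1) ✓  1998: Sat (+1)  1999: Sun (+1)
  2000: Tue (+2)  2001: Wed (+1)  2002: Thu (+1)  2003: Fri (+1) ✓  2004: Sun (+2)
  2005: Mon (+1)  2006: Tue (+1)  2007: Wed (+1)  2008: Fri (+2) ✓  … (8 more years) …
  2017: Tue (+1)  2018: Wed (+1)  2019: Thu (+1)  2020: Sat (+2)  2021: Sun (+1)
  2022: Mon (+1)  2023: Tue (+1)  2024: Thu (+2)  2025: Fri (+1) ✓  2026: Sat (+1)
  2027: Sun (+1)  2028: Tue (+2)  2029: Wed (+1)  2030: Thu (+1)
Friday years: 1997, 2003, 2008, 2014, 2025 — 5 in total.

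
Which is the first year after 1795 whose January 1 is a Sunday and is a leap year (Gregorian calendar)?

Jan 1 advances by 2 weekdays after a leap year and by 1 after a common year.
1795: Jan 1 is Thursday.
1796: Friday (leap)
1797: Sunday
1798: Monday
1799: Tuesday
1800: Wednesday
1801: Thursday
1802: Friday
1803: Saturday
1804: Sunday (leap)
1804 begins on a Sunday and is a leap year.

1804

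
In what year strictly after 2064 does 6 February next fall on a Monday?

2068

From one year to the next, a fixed date's weekday advances by 1, or by 2 when a Feb 29 lies between the two dates.
2064: February 6 is Wednesday.
2065: Friday (+2)
2066: Saturday (+1)
2067: Sunday (+1)
2068: Monday (+1)
6 February falls on a Monday in 2068.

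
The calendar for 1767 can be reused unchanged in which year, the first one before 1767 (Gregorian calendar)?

Two years share a calendar iff Jan 1 falls on the same weekday and both are leap or both are common. 1767: Jan 1 is Thursday, common year.
1766: Jan 1 Wednesday, common
1765: Jan 1 Tuesday, common
1764: Jan 1 Sunday, leap
1763: Jan 1 Saturday, common
1762: Jan 1 Friday, common
1761: Jan 1 Thursday, common
1761 matches on both conditions.

1761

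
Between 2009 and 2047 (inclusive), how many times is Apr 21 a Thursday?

6

Track Apr 21's weekday year by year (advancing +1, or +2 across a Feb 29):
  2009: Tue  2010: Wed (+1)  2011: Thu (+1) ✓  2012: Sat (+2)  2013: Sun (+1)
  2014: Mon (+1)  2015: Tue (+1)  2016: Thu (+2) ✓  2017: Fri (+1)  2018: Sat (+1)
  2019: Sun (+1)  2020: Tue (+2)  2021: Wed (+1)  2022: Thu (+1) ✓  … (11 more years) …
  2034: Fri (+1)  2035: Sat (+1)  2036: Mon (+2)  2037: Tue (+1)  2038: Wed (+1)
  2039: Thu (+1) ✓  2040: Sat (+2)  2041: Sun (+1)  2042: Mon (+1)  2043: Tue (+1)
  2044: Thu (+2) ✓  2045: Fri (+1)  2046: Sat (+1)  2047: Sun (+1)
Thursday years: 2011, 2016, 2022, 2033, 2039, 2044 — 6 in total.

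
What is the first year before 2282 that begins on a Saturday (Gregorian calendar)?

Jan 1 advances by 2 weekdays after a leap year and by 1 after a common year.
2282: Jan 1 is Sunday.
2281: Saturday
2281 begins on a Saturday

2281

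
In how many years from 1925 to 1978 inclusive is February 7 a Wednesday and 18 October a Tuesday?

Check each year's weekday for February 7 and 18 October:
  1925: Sat/Sun  1926: Sun/Mon  1927: Mon/Tue  1928: Tue/Thu  1929: Thu/Fri  1930: Fri/Sat  1931: Sat/Sun  1932: Sun/Tue  1933: Tue/Wed  1934: Wed/Thu  1935: Thu/Fri  1936: Fri/Sun  1937: Sun/Mon  1938: Mon/Tue  …(26 more)…  1965: Sun/Mon  1966: Mon/Tue  1967: Tue/Wed  1968: Wed/Fri  1969: Fri/Sat  1970: Sat/Sun  1971: Sun/Mon  1972: Mon/Wed  1973: Wed/Thu  1974: Thu/Fri  1975: Fri/Sat  1976: Sat/Mon  1977: Mon/Tue  1978: Tue/Wed
Both conditions hold in: no year — 0.

0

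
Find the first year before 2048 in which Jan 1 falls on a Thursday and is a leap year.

Jan 1 advances by 2 weekdays after a leap year and by 1 after a common year.
2048: Jan 1 is Wednesday (leap).
2047: Tuesday
2046: Monday
2045: Sunday
2044: Friday (leap)
2043: Thursday
2042: Wednesday
2041: Tuesday
2040: Sunday (leap)
2039: Saturday
2038: Friday
2037: Thursday
2036: Tuesday (leap)
2035: Monday
2034: Sunday
2033: Saturday
2032: Thursday (leap)
2032 begins on a Thursday and is a leap year.

2032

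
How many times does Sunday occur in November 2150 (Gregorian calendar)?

November 2150 has 30 days and begins on Sunday.
The first Sunday is November 1.
Sundays fall on 1, 8, 15, 22, 29 — that's 5.

5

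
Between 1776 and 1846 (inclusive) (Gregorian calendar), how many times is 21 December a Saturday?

11

Track 21 December's weekday year by year (advancing +1, or +2 across a Feb 29):
  1776: Sat ✓  1777: Sun (+1)  1778: Mon (+1)  1779: Tue (+1)  1780: Thu (+2)
  1781: Fri (+1)  1782: Sat (+1) ✓  1783: Sun (+1)  1784: Tue (+2)  1785: Wed (+1)
  1786: Thu (+1)  1787: Fri (+1)  1788: Sun (+2)  1789: Mon (+1)  … (43 more years) …
  1833: Sat (+1) ✓  1834: Sun (+1)  1835: Mon (+1)  1836: Wed (+2)  1837: Thu (+1)
  1838: Fri (+1)  1839: Sat (+1) ✓  1840: Mon (+2)  1841: Tue (+1)  1842: Wed (+1)
  1843: Thu (+1)  1844: Sat (+2) ✓  1845: Sun (+1)  1846: Mon (+1)
Saturday years: 1776, 1782, 1793, 1799, 1805, 1811, 1816, 1822, 1833, 1839, 1844 — 11 in total.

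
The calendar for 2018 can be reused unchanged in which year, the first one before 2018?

2007

Two years share a calendar iff Jan 1 falls on the same weekday and both are leap or both are common. 2018: Jan 1 is Monday, common year.
2017: Jan 1 Sunday, common
2016: Jan 1 Friday, leap
2015: Jan 1 Thursday, common
2014: Jan 1 Wednesday, common
2013: Jan 1 Tuesday, common
2012: Jan 1 Sunday, leap
2011: Jan 1 Saturday, common
2010: Jan 1 Friday, common
2009: Jan 1 Thursday, common
2008: Jan 1 Tuesday, leap
2007: Jan 1 Monday, common
2007 matches on both conditions.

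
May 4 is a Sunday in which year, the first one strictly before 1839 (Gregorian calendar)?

1834

From one year to the next, a fixed date's weekday advances by 1, or by 2 when a Feb 29 lies between the two dates.
1839: May 4 is Saturday.
1838: Friday (−1)
1837: Thursday (−1)
1836: Wednesday (−1)
1835: Monday (−2)
1834: Sunday (−1)
May 4 falls on a Sunday in 1834.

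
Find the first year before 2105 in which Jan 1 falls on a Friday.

2100

Jan 1 advances by 2 weekdays after a leap year and by 1 after a common year.
2105: Jan 1 is Thursday.
2104: Tuesday (leap)
2103: Monday
2102: Sunday
2101: Saturday
2100: Friday
2100 begins on a Friday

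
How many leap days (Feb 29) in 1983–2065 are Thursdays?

3

Leap years in 1983–2065: 21 of them.
Feb 29 weekday advances by 5 (mod 7) from one leap year to the next four years later (or differs when a century non-leap intervenes).
Leap-day weekdays: 1984:Wed 1988:Mon 1992:Sat 1996:Thu✓ 2000:Tue 2004:Sun 2008:Fri 2012:Wed 2016:Mon 2020:Sat 2024:Thu✓ 2028:Tue 2032:Sun 2036:Fri 2040:Wed 2044:Mon 2048:Sat 2052:Thu✓ 2056:Tue 2060:Sun 2064:Fri
Thursday: 1996, 2024, 2052 → 3.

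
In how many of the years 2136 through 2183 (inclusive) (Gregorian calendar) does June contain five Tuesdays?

13

June has 30 days; it has five Tuesdays when Tuesday falls among the first (month-length − 28) days — i.e. when June 1 is one of Tuesday/Monday.
June 1 by year: 2136:Fri 2137:Sat 2138:Sun 2139:Mon✓ 2140:Wed 2141:Thu 2142:Fri 2143:Sat 2144:Mon✓ 2145:Tue✓ 2146:Wed 2147:Thu 2148:Sat 2149:Sun 2150:Mon✓ …(18 more)… 2169:Thu 2170:Fri 2171:Sat 2172:Mon✓ 2173:Tue✓ 2174:Wed 2175:Thu 2176:Sat 2177:Sun 2178:Mon✓ 2179:Tue✓ 2180:Thu 2181:Fri 2182:Sat 2183:Sun
Years with five Tuesdays: 2139, 2144, 2145, 2150, 2151, 2156, 2161, 2162, 2167, 2172, 2173, 2178, 2179 → 13.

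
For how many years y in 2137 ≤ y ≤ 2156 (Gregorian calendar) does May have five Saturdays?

May has 31 days; it has five Saturdays when Saturday falls among the first (month-length − 28) days — i.e. when May 1 is one of Saturday/Friday/Thursday.
May 1 by year: 2137:Wed 2138:Thu✓ 2139:Fri✓ 2140:Sun 2141:Mon 2142:Tue 2143:Wed 2144:Fri✓ 2145:Sat✓ 2146:Sun 2147:Mon 2148:Wed 2149:Thu✓ 2150:Fri✓ 2151:Sat✓ 2152:Mon 2153:Tue 2154:Wed 2155:Thu✓ 2156:Sat✓
Years with five Saturdays: 2138, 2139, 2144, 2145, 2149, 2150, 2151, 2155, 2156 → 9.

9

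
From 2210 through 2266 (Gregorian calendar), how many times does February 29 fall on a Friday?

2

Leap years in 2210–2266: 14 of them.
Feb 29 weekday advances by 5 (mod 7) from one leap year to the next four years later (or differs when a century non-leap intervenes).
Leap-day weekdays: 2212:Sat 2216:Thu 2220:Tue 2224:Sun 2228:Fri✓ 2232:Wed 2236:Mon 2240:Sat 2244:Thu 2248:Tue 2252:Sun 2256:Fri✓ 2260:Wed 2264:Mon
Friday: 2228, 2256 → 2.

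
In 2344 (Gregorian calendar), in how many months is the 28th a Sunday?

Check the 28th of each month of 2344: Jan 28: Fri, Feb 28: Mon, Mar 28: Tue, Apr 28: Fri, May 28: Sun, Jun 28: Wed, Jul 28: Fri, Aug 28: Mon, Sep 28: Thu, Oct 28: Sat, Nov 28: Tue, Dec 28: Thu.
Sunday occurs in May — 1 month.

1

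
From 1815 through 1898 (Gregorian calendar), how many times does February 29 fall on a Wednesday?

Leap years in 1815–1898: 21 of them.
Feb 29 weekday advances by 5 (mod 7) from one leap year to the next four years later (or differs when a century non-leap intervenes).
Leap-day weekdays: 1816:Thu 1820:Tue 1824:Sun 1828:Fri 1832:Wed✓ 1836:Mon 1840:Sat 1844:Thu 1848:Tue 1852:Sun 1856:Fri 1860:Wed✓ 1864:Mon 1868:Sat 1872:Thu 1876:Tue 1880:Sun 1884:Fri 1888:Wed✓ 1892:Mon 1896:Sat
Wednesday: 1832, 1860, 1888 → 3.

3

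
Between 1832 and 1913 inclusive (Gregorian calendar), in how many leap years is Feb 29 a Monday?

Leap years in 1832–1913: 20 of them.
Feb 29 weekday advances by 5 (mod 7) from one leap year to the next four years later (or differs when a century non-leap intervenes).
Leap-day weekdays: 1832:Wed 1836:Mon✓ 1840:Sat 1844:Thu 1848:Tue 1852:Sun 1856:Fri 1860:Wed 1864:Mon✓ 1868:Sat 1872:Thu 1876:Tue 1880:Sun 1884:Fri 1888:Wed 1892:Mon✓ 1896:Sat 1904:Mon✓ 1908:Sat 1912:Thu
Monday: 1836, 1864, 1892, 1904 → 4.

4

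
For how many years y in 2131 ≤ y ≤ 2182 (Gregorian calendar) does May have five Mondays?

21

May has 31 days; it has five Mondays when Monday falls among the first (month-length − 28) days — i.e. when May 1 is one of Monday/Sunday/Saturday.
May 1 by year: 2131:Tue 2132:Thu 2133:Fri 2134:Sat✓ 2135:Sun✓ 2136:Tue 2137:Wed 2138:Thu 2139:Fri 2140:Sun✓ 2141:Mon✓ 2142:Tue 2143:Wed 2144:Fri 2145:Sat✓ …(22 more)… 2168:Sun✓ 2169:Mon✓ 2170:Tue 2171:Wed 2172:Fri 2173:Sat✓ 2174:Sun✓ 2175:Mon✓ 2176:Wed 2177:Thu 2178:Fri 2179:Sat✓ 2180:Mon✓ 2181:Tue 2182:Wed
Years with five Mondays: 2134, 2135, 2140, 2141, 2145, 2146, 2147, 2151, 2152, 2156, 2157, 2158, 2162, 2163, 2168, 2169, 2173, 2174, 2175, 2179, 2180 → 21.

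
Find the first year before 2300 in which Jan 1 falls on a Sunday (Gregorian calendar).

Jan 1 advances by 2 weekdays after a leap year and by 1 after a common year.
2300: Jan 1 is Monday.
2299: Sunday
2299 begins on a Sunday

2299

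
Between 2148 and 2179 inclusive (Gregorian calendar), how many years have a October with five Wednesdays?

14

October has 31 days; it has five Wednesdays when Wednesday falls among the first (month-length − 28) days — i.e. when October 1 is one of Wednesday/Tuesday/Monday.
October 1 by year: 2148:Tue✓ 2149:Wed✓ 2150:Thu 2151:Fri 2152:Sun 2153:Mon✓ 2154:Tue✓ 2155:Wed✓ 2156:Fri 2157:Sat 2158:Sun 2159:Mon✓ 2160:Wed✓ 2161:Thu 2162:Fri 2163:Sat 2164:Mon✓ 2165:Tue✓ 2166:Wed✓ 2167:Thu 2168:Sat 2169:Sun 2170:Mon✓ 2171:Tue✓ 2172:Thu 2173:Fri 2174:Sat 2175:Sun 2176:Tue✓ 2177:Wed✓ 2178:Thu 2179:Fri
Years with five Wednesdays: 2148, 2149, 2153, 2154, 2155, 2159, 2160, 2164, 2165, 2166, 2170, 2171, 2176, 2177 → 14.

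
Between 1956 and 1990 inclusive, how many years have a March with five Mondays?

March has 31 days; it has five Mondays when Monday falls among the first (month-length − 28) days — i.e. when March 1 is one of Monday/Sunday/Saturday.
March 1 by year: 1956:Thu 1957:Fri 1958:Sat✓ 1959:Sun✓ 1960:Tue 1961:Wed 1962:Thu 1963:Fri 1964:Sun✓ 1965:Mon✓ 1966:Tue 1967:Wed 1968:Fri 1969:Sat✓ 1970:Sun✓ …(5 more)… 1976:Mon✓ 1977:Tue 1978:Wed 1979:Thu 1980:Sat✓ 1981:Sun✓ 1982:Mon✓ 1983:Tue 1984:Thu 1985:Fri 1986:Sat✓ 1987:Sun✓ 1988:Tue 1989:Wed 1990:Thu
Years with five Mondays: 1958, 1959, 1964, 1965, 1969, 1970, 1971, 1975, 1976, 1980, 1981, 1982, 1986, 1987 → 14.

14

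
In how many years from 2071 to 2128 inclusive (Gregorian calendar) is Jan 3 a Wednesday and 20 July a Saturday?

2

Check each year's weekday for Jan 3 and 20 July:
  2071: Sat/Mon  2072: Sun/Wed  2073: Tue/Thu  2074: Wed/Fri  2075: Thu/Sat  2076: Fri/Mon  2077: Sun/Tue  2078: Mon/Wed  2079: Tue/Thu  2080: Wed/Sat ✓  2081: Fri/Sun  2082: Sat/Mon  2083: Sun/Tue  2084: Mon/Thu  …(30 more)…  2115: Thu/Sat  2116: Fri/Mon  2117: Sun/Tue  2118: Mon/Wed  2119: Tue/Thu  2120: Wed/Sat ✓  2121: Fri/Sun  2122: Sat/Mon  2123: Sun/Tue  2124: Mon/Thu  2125: Wed/Fri  2126: Thu/Sat  2127: Fri/Sun  2128: Sat/Tue
Both conditions hold in: 2080, 2120 — 2.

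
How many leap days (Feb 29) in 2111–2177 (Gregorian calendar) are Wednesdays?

2

Leap years in 2111–2177: 17 of them.
Feb 29 weekday advances by 5 (mod 7) from one leap year to the next four years later (or differs when a century non-leap intervenes).
Leap-day weekdays: 2112:Mon 2116:Sat 2120:Thu 2124:Tue 2128:Sun 2132:Fri 2136:Wed✓ 2140:Mon 2144:Sat 2148:Thu 2152:Tue 2156:Sun 2160:Fri 2164:Wed✓ 2168:Mon 2172:Sat 2176:Thu
Wednesday: 2136, 2164 → 2.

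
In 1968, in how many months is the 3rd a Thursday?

1

Check the 3rd of each month of 1968: Jan 3: Wed, Feb 3: Sat, Mar 3: Sun, Apr 3: Wed, May 3: Fri, Jun 3: Mon, Jul 3: Wed, Aug 3: Sat, Sep 3: Tue, Oct 3: Thu, Nov 3: Sun, Dec 3: Tue.
Thursday occurs in October — 1 month.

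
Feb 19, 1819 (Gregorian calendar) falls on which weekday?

January 1, 1819 is a Friday.
February 19 is day 50 of the year, i.e. 49 days after Jan 1.
49 mod 7 = 0, so advance 0 weekdays from Friday: Friday.

Friday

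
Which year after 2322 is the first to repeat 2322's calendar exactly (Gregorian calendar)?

2333

Two years share a calendar iff Jan 1 falls on the same weekday and both are leap or both are common. 2322: Jan 1 is Sunday, common year.
2323: Jan 1 Monday, common
2324: Jan 1 Tuesday, leap
2325: Jan 1 Thursday, common
2326: Jan 1 Friday, common
2327: Jan 1 Saturday, common
2328: Jan 1 Sunday, leap
2329: Jan 1 Tuesday, common
2330: Jan 1 Wednesday, common
2331: Jan 1 Thursday, common
2332: Jan 1 Friday, leap
2333: Jan 1 Sunday, common
2333 matches on both conditions.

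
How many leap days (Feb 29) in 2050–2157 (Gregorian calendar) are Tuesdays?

Leap years in 2050–2157: 26 of them.
Feb 29 weekday advances by 5 (mod 7) from one leap year to the next four years later (or differs when a century non-leap intervenes).
Leap-day weekdays: 2052:Thu 2056:Tue✓ 2060:Sun 2064:Fri 2068:Wed 2072:Mon 2076:Sat 2080:Thu 2084:Tue✓ 2088:Sun 2092:Fri 2096:Wed 2104:Fri 2108:Wed 2112:Mon 2116:Sat 2120:Thu 2124:Tue✓ 2128:Sun 2132:Fri 2136:Wed 2140:Mon 2144:Sat 2148:Thu 2152:Tue✓ 2156:Sun
Tuesday: 2056, 2084, 2124, 2152 → 4.

4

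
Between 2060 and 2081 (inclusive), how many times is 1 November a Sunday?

3

Track 1 November's weekday year by year (advancing +1, or +2 across a Feb 29):
  2060: Mon  2061: Tue (+1)  2062: Wed (+1)  2063: Thu (+1)  2064: Sat (+2)
  2065: Sun (+1) ✓  2066: Mon (+1)  2067: Tue (+1)  2068: Thu (+2)  2069: Fri (+1)
  2070: Sat (+1)  2071: Sun (+1) ✓  2072: Tue (+2)  2073: Wed (+1)  2074: Thu (+1)
  2075: Fri (+1)  2076: Sun (+2) ✓  2077: Mon (+1)  2078: Tue (+1)  2079: Wed (+1)
  2080: Fri (+2)  2081: Sat (+1)
Sunday years: 2065, 2071, 2076 — 3 in total.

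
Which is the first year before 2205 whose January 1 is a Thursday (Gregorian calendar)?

Jan 1 advances by 2 weekdays after a leap year and by 1 after a common year.
2205: Jan 1 is Tuesday.
2204: Sunday (leap)
2203: Saturday
2202: Friday
2201: Thursday
2201 begins on a Thursday

2201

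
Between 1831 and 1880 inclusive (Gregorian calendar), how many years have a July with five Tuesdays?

July has 31 days; it has five Tuesdays when Tuesday falls among the first (month-length − 28) days — i.e. when July 1 is one of Tuesday/Monday/Sunday.
July 1 by year: 1831:Fri 1832:Sun✓ 1833:Mon✓ 1834:Tue✓ 1835:Wed 1836:Fri 1837:Sat 1838:Sun✓ 1839:Mon✓ 1840:Wed 1841:Thu 1842:Fri 1843:Sat 1844:Mon✓ 1845:Tue✓ …(20 more)… 1866:Sun✓ 1867:Mon✓ 1868:Wed 1869:Thu 1870:Fri 1871:Sat 1872:Mon✓ 1873:Tue✓ 1874:Wed 1875:Thu 1876:Sat 1877:Sun✓ 1878:Mon✓ 1879:Tue✓ 1880:Thu
Years with five Tuesdays: 1832, 1833, 1834, 1838, 1839, 1844, 1845, 1849, 1850, 1851, 1855, 1856, 1860, 1861, 1862, 1866, 1867, 1872, 1873, 1877, 1878, 1879 → 22.

22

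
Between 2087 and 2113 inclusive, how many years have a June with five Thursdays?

June has 30 days; it has five Thursdays when Thursday falls among the first (month-length − 28) days — i.e. when June 1 is one of Thursday/Wednesday.
June 1 by year: 2087:Sun 2088:Tue 2089:Wed✓ 2090:Thu✓ 2091:Fri 2092:Sun 2093:Mon 2094:Tue 2095:Wed✓ 2096:Fri 2097:Sat 2098:Sun 2099:Mon 2100:Tue 2101:Wed✓ 2102:Thu✓ 2103:Fri 2104:Sun 2105:Mon 2106:Tue 2107:Wed✓ 2108:Fri 2109:Sat 2110:Sun 2111:Mon 2112:Wed✓ 2113:Thu✓
Years with five Thursdays: 2089, 2090, 2095, 2101, 2102, 2107, 2112, 2113 → 8.

8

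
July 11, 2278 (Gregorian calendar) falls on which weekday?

January 1, 2278 is a Tuesday.
July 11 is day 192 of the year, i.e. 191 days after Jan 1.
191 mod 7 = 2, so advance 2 weekdays from Tuesday: Thursday.

Thursday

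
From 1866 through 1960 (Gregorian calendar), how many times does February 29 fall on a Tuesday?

3

Leap years in 1866–1960: 23 of them.
Feb 29 weekday advances by 5 (mod 7) from one leap year to the next four years later (or differs when a century non-leap intervenes).
Leap-day weekdays: 1868:Sat 1872:Thu 1876:Tue✓ 1880:Sun 1884:Fri 1888:Wed 1892:Mon 1896:Sat 1904:Mon 1908:Sat 1912:Thu 1916:Tue✓ 1920:Sun 1924:Fri 1928:Wed 1932:Mon 1936:Sat 1940:Thu 1944:Tue✓ 1948:Sun 1952:Fri 1956:Wed 1960:Mon
Tuesday: 1876, 1916, 1944 → 3.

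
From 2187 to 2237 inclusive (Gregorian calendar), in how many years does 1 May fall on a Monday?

6

Track 1 May's weekday year by year (advancing +1, or +2 across a Feb 29):
  2187: Tue  2188: Thu (+2)  2189: Fri (+1)  2190: Sat (+1)  2191: Sun (+1)
  2192: Tue (+2)  2193: Wed (+1)  2194: Thu (+1)  2195: Fri (+1)  2196: Sun (+2)
  2197: Mon (+1) ✓  2198: Tue (+1)  2199: Wed (+1)  2200: Thu (+1)  … (23 more years) …
  2224: Sat (+2)  2225: Sun (+1)  2226: Mon (+1) ✓  2227: Tue (+1)  2228: Thu (+2)
  2229: Fri (+1)  2230: Sat (+1)  2231: Sun (+1)  2232: Tue (+2)  2233: Wed (+1)
  2234: Thu (+1)  2235: Fri (+1)  2236: Sun (+2)  2237: Mon (+1) ✓
Monday years: 2197, 2209, 2215, 2220, 2226, 2237 — 6 in total.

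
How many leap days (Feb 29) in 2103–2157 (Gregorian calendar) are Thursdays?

Leap years in 2103–2157: 14 of them.
Feb 29 weekday advances by 5 (mod 7) from one leap year to the next four years later (or differs when a century non-leap intervenes).
Leap-day weekdays: 2104:Fri 2108:Wed 2112:Mon 2116:Sat 2120:Thu✓ 2124:Tue 2128:Sun 2132:Fri 2136:Wed 2140:Mon 2144:Sat 2148:Thu✓ 2152:Tue 2156:Sun
Thursday: 2120, 2148 → 2.

2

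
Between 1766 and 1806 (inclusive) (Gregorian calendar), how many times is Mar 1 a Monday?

Track Mar 1's weekday year by year (advancing +1, or +2 across a Feb 29):
  1766: Sat  1767: Sun (+1)  1768: Tue (+2)  1769: Wed (+1)  1770: Thu (+1)
  1771: Fri (+1)  1772: Sun (+2)  1773: Mon (+1) ✓  1774: Tue (+1)  1775: Wed (+1)
  1776: Fri (+2)  1777: Sat (+1)  1778: Sun (+1)  1779: Mon (+1) ✓  … (13 more years) …
  1793: Fri (+1)  1794: Sat (+1)  1795: Sun (+1)  1796: Tue (+2)  1797: Wed (+1)
  1798: Thu (+1)  1799: Fri (+1)  1800: Sat (+1)  1801: Sun (+1)  1802: Mon (+1) ✓
  1803: Tue (+1)  1804: Thu (+2)  1805: Fri (+1)  1806: Sat (+1)
Monday years: 1773, 1779, 1784, 1790, 1802 — 5 in total.

5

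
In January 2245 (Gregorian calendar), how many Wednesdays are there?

5

January 2245 has 31 days and begins on Wednesday.
The first Wednesday is January 1.
Wednesdays fall on 1, 8, 15, 22, 29 — that's 5.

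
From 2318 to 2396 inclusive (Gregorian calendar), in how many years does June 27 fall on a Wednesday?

11

Track June 27's weekday year by year (advancing +1, or +2 across a Feb 29):
  2318: Thu  2319: Fri (+1)  2320: Sun (+2)  2321: Mon (+1)  2322: Tue (+1)
  2323: Wed (+1) ✓  2324: Fri (+2)  2325: Sat (+1)  2326: Sun (+1)  2327: Mon (+1)
  2328: Wed (+2) ✓  2329: Thu (+1)  2330: Fri (+1)  2331: Sat (+1)  … (51 more years) …
  2383: Mon (+1)  2384: Wed (+2) ✓  2385: Thu (+1)  2386: Fri (+1)  2387: Sat (+1)
  2388: Mon (+2)  2389: Tue (+1)  2390: Wed (+1) ✓  2391: Thu (+1)  2392: Sat (+2)
  2393: Sun (+1)  2394: Mon (+1)  2395: Tue (+1)  2396: Thu (+2)
Wednesday years: 2323, 2328, 2334, 2345, 2351, 2356, 2362, 2373, 2379, 2384, 2390 — 11 in total.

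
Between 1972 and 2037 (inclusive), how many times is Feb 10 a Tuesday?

10

Track Feb 10's weekday year by year (advancing +1, or +2 across a Feb 29):
  1972: Thu  1973: Sat (+2)  1974: Sun (+1)  1975: Mon (+1)  1976: Tue (+1) ✓
  1977: Thu (+2)  1978: Fri (+1)  1979: Sat (+1)  1980: Sun (+1)  1981: Tue (+2) ✓
  1982: Wed (+1)  1983: Thu (+1)  1984: Fri (+1)  1985: Sun (+2)  … (38 more years) …
  2024: Sat (+1)  2025: Mon (+2)  2026: Tue (+1) ✓  2027: Wed (+1)  2028: Thu (+1)
  2029: Sat (+2)  2030: Sun (+1)  2031: Mon (+1)  2032: Tue (+1) ✓  2033: Thu (+2)
  2034: Fri (+1)  2035: Sat (+1)  2036: Sun (+1)  2037: Tue (+2) ✓
Tuesday years: 1976, 1981, 1987, 1998, 2004, 2009, 2015, 2026, 2032, 2037 — 10 in total.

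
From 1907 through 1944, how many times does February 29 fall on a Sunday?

1

Leap years in 1907–1944: 10 of them.
Feb 29 weekday advances by 5 (mod 7) from one leap year to the next four years later (or differs when a century non-leap intervenes).
Leap-day weekdays: 1908:Sat 1912:Thu 1916:Tue 1920:Sun✓ 1924:Fri 1928:Wed 1932:Mon 1936:Sat 1940:Thu 1944:Tue
Sunday: 1920 → 1.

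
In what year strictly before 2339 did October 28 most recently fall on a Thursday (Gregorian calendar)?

2337

From one year to the next, a fixed date's weekday advances by 1, or by 2 when a Feb 29 lies between the two dates.
2339: October 28 is Saturday.
2338: Friday (−1)
2337: Thursday (−1)
October 28 falls on a Thursday in 2337.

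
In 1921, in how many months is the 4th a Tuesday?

2

Check the 4th of each month of 1921: Jan 4: Tue, Feb 4: Fri, Mar 4: Fri, Apr 4: Mon, May 4: Wed, Jun 4: Sat, Jul 4: Mon, Aug 4: Thu, Sep 4: Sun, Oct 4: Tue, Nov 4: Fri, Dec 4: Sun.
Tuesday occurs in January, October — 2 months.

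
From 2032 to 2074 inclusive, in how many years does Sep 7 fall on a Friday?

Track Sep 7's weekday year by year (advancing +1, or +2 across a Feb 29):
  2032: Tue  2033: Wed (+1)  2034: Thu (+1)  2035: Fri (+1) ✓  2036: Sun (+2)
  2037: Mon (+1)  2038: Tue (+1)  2039: Wed (+1)  2040: Fri (+2) ✓  2041: Sat (+1)
  2042: Sun (+1)  2043: Mon (+1)  2044: Wed (+2)  2045: Thu (+1)  … (15 more years) …
  2061: Wed (+1)  2062: Thu (+1)  2063: Fri (+1) ✓  2064: Sun (+2)  2065: Mon (+1)
  2066: Tue (+1)  2067: Wed (+1)  2068: Fri (+2) ✓  2069: Sat (+1)  2070: Sun (+1)
  2071: Mon (+1)  2072: Wed (+2)  2073: Thu (+1)  2074: Fri (+1) ✓
Friday years: 2035, 2040, 2046, 2057, 2063, 2068, 2074 — 7 in total.

7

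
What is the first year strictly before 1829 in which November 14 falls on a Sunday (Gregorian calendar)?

1824

From one year to the next, a fixed date's weekday advances by 1, or by 2 when a Feb 29 lies between the two dates.
1829: November 14 is Saturday.
1828: Friday (−1)
1827: Wednesday (−2)
1826: Tuesday (−1)
1825: Monday (−1)
1824: Sunday (−1)
November 14 falls on a Sunday in 1824.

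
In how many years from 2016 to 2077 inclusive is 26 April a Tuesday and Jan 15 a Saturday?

Check each year's weekday for 26 April and Jan 15:
  2016: Tue/Fri  2017: Wed/Sun  2018: Thu/Mon  2019: Fri/Tue  2020: Sun/Wed  2021: Mon/Fri  2022: Tue/Sat ✓  2023: Wed/Sun  2024: Fri/Mon  2025: Sat/Wed  2026: Sun/Thu  2027: Mon/Fri  2028: Wed/Sat  2029: Thu/Mon  …(34 more)…  2064: Sat/Tue  2065: Sun/Thu  2066: Mon/Fri  2067: Tue/Sat ✓  2068: Thu/Sun  2069: Fri/Tue  2070: Sat/Wed  2071: Sun/Thu  2072: Tue/Fri  2073: Wed/Sun  2074: Thu/Mon  2075: Fri/Tue  2076: Sun/Wed  2077: Mon/Fri
Both conditions hold in: 2022, 2033, 2039, 2050, 2061, 2067 — 6.

6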